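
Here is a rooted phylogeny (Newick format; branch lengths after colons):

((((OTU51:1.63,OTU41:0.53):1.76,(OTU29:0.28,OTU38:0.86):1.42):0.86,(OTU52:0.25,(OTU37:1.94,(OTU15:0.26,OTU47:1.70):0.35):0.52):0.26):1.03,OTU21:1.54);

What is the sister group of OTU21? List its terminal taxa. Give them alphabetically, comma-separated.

OTU15, OTU29, OTU37, OTU38, OTU41, OTU47, OTU51, OTU52

OTU21 attaches directly to the root of the tree.
The other lineage descending from that same node — the sister group — is (((OTU51,OTU41),(OTU29,OTU38)),(OTU52,(OTU37,(OTU15,OTU47)))); its 8 tips in alphabetical order are the answer.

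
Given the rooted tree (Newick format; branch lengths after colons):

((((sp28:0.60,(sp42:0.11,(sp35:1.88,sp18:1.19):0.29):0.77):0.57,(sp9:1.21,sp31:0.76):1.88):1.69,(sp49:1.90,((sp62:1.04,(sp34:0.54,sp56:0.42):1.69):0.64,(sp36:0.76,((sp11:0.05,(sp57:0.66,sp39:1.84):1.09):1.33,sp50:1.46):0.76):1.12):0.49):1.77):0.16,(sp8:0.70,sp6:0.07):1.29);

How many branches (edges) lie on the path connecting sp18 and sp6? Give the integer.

The MRCA of sp18 and sp6 is the root of the tree.
From sp18 up to that node: 6 branches. From sp6 up to the same node: 2 branches. Total: 6 + 2 = 8.

8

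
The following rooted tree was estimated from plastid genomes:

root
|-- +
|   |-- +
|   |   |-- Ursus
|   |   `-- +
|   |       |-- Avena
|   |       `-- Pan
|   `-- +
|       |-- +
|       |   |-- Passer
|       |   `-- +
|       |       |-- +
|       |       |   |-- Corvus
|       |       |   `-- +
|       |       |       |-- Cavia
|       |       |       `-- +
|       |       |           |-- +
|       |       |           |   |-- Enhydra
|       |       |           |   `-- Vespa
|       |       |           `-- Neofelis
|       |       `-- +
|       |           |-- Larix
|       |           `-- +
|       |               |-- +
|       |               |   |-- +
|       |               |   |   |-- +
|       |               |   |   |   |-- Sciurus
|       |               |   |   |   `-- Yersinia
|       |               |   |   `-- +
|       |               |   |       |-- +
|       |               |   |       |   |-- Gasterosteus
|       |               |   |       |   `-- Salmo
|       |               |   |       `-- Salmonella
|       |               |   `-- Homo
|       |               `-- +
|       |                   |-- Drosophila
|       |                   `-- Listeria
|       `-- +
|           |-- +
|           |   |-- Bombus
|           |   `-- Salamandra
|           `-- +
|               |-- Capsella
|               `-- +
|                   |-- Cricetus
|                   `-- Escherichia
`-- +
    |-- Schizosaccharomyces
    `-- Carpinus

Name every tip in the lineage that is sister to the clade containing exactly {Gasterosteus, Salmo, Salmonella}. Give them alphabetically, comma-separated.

The clade containing exactly {Gasterosteus, Salmo, Salmonella} attaches to the tree at the node subtending ((Sciurus,Yersinia),((Gasterosteus,Salmo),Salmonella)).
The other lineage descending from that same node — the sister group — is (Sciurus,Yersinia); its 2 tips in alphabetical order are the answer.

Sciurus, Yersinia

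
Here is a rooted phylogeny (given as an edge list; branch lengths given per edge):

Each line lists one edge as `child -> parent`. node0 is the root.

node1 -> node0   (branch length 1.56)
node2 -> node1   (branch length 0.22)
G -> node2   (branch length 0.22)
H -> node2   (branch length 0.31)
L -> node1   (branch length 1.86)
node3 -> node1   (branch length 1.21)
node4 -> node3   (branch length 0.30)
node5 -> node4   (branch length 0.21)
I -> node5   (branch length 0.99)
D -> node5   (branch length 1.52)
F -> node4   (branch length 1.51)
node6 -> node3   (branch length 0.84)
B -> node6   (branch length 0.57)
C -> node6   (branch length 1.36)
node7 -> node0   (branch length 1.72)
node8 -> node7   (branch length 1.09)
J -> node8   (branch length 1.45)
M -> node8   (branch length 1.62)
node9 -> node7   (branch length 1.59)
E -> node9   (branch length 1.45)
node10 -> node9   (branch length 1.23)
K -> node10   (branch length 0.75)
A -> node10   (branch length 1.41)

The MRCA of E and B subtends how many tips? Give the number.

13

The MRCA of E and B is the root, so the clade is the entire tree.
That clade contains 13 terminal taxa: A, B, C, D, E, F, G, H, I, J, K, L, M.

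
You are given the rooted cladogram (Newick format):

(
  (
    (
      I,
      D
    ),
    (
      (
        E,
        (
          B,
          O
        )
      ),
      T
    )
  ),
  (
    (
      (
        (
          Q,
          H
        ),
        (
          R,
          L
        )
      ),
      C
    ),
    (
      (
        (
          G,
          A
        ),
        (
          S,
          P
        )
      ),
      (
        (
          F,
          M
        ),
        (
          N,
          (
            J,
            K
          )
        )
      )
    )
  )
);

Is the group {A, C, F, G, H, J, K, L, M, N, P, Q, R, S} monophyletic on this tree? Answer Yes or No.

The most recent common ancestor of these taxa subtends ((((Q,H),(R,L)),C),(((G,A),(S,P)),((F,M),(N,(J,K))))).
That clade has exactly 14 tips — every listed taxon and nothing else — so the group is monophyletic.

Yes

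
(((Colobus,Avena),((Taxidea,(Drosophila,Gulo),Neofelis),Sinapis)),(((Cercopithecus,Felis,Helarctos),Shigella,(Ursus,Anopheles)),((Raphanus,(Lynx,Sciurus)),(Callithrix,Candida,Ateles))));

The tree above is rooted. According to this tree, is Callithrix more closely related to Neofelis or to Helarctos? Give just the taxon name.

Helarctos

The MRCA of Callithrix and Helarctos subtends (((Cercopithecus,Felis,Helarctos),Shigella,(Ursus,Anopheles)),((Raphanus,(Lynx,Sciurus)),(Callithrix,Candida,Ateles))) (12 taxa).
The MRCA of Callithrix and Neofelis is the root, subtending the entire tree (19 taxa).
The first is nested inside the second, so Callithrix shares a more recent common ancestor with Helarctos.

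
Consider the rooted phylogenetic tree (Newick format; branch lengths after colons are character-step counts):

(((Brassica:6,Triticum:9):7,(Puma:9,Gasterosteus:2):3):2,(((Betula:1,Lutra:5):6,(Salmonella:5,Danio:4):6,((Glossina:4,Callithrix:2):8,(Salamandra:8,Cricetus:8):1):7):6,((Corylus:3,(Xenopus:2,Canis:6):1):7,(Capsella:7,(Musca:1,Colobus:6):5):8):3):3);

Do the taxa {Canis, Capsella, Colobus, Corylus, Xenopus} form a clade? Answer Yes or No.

No

The MRCA of the listed taxa subtends ((Corylus,(Xenopus,Canis)),(Capsella,(Musca,Colobus))).
That clade also contains Musca, which is not in the proposed group, so the group is not monophyletic.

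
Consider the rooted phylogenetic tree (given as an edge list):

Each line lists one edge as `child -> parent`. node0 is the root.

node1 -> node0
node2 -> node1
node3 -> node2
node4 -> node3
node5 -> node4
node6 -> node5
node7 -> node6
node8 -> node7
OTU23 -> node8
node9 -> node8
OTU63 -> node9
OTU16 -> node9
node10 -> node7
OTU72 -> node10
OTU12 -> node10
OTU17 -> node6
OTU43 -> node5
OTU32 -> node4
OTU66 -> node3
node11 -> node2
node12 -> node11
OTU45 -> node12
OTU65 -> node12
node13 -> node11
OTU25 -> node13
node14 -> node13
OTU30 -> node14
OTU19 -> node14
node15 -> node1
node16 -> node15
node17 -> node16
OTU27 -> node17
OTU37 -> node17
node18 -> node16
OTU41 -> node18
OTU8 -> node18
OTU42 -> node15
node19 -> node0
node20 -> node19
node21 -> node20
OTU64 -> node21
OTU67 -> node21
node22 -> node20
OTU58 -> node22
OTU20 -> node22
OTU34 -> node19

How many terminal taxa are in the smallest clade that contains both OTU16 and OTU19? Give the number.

The MRCA of OTU16 and OTU19 is the node subtending (((((((OTU23,(OTU63,OTU16)),(OTU72,OTU12)),OTU17),OTU43),OTU32),OTU66),((OTU45,OTU65),(OTU25,(OTU30,OTU19)))).
That clade contains 14 terminal taxa: OTU12, OTU16, OTU17, OTU19, OTU23, OTU25, OTU30, OTU32, OTU43, OTU45, OTU63, OTU65, OTU66, OTU72.

14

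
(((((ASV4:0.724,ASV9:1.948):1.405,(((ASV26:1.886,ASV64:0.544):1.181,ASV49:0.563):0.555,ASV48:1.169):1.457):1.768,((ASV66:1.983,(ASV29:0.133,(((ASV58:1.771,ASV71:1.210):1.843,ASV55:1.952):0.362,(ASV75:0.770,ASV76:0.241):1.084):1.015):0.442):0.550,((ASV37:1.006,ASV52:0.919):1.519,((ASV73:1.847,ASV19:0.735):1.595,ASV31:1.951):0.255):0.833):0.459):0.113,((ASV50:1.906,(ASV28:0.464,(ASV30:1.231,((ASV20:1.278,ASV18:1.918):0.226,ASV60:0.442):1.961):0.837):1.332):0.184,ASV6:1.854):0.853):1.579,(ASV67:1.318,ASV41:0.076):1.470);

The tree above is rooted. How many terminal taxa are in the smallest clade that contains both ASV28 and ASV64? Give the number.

The MRCA of ASV28 and ASV64 is the node subtending ((((ASV4,ASV9),(((ASV26,ASV64),ASV49),ASV48)),((ASV66,(ASV29,(((ASV58,ASV71),ASV55),(ASV75,ASV76)))),((ASV37,ASV52),((ASV73,ASV19),ASV31)))),((ASV50,(ASV28,(ASV30,((ASV20,ASV18),ASV60)))),ASV6)).
That clade contains 25 terminal taxa: ASV18, ASV19, ASV20, ASV26, ASV28, ASV29, ASV30, ASV31, ASV37, ASV4, ASV48, ASV49, ASV50, ASV52, ASV55, ASV58, ASV6, ASV60, ASV64, ASV66, ASV71, ASV73, ASV75, ASV76, ASV9.

25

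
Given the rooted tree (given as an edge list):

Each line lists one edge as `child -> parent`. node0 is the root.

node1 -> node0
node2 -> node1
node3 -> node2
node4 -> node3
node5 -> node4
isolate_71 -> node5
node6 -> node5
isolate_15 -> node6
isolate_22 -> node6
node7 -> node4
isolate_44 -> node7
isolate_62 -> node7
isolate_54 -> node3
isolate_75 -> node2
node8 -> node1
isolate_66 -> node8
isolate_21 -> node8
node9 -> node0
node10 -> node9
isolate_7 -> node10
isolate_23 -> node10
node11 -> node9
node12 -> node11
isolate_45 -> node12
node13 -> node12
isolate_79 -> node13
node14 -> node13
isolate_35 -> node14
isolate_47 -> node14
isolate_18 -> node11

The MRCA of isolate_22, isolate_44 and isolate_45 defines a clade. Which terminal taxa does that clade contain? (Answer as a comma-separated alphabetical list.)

isolate_15, isolate_18, isolate_21, isolate_22, isolate_23, isolate_35, isolate_44, isolate_45, isolate_47, isolate_54, isolate_62, isolate_66, isolate_7, isolate_71, isolate_75, isolate_79

Tracing isolate_22: it sits inside (isolate_15,isolate_22).
Tracing isolate_44: it sits inside (isolate_44,isolate_62).
Tracing isolate_45: it sits inside (isolate_45,(isolate_79,(isolate_35,isolate_47))).
The smallest clade enclosing all 3 is the whole tree (their MRCA is the root), so the answer is all 16 tips in alphabetical order.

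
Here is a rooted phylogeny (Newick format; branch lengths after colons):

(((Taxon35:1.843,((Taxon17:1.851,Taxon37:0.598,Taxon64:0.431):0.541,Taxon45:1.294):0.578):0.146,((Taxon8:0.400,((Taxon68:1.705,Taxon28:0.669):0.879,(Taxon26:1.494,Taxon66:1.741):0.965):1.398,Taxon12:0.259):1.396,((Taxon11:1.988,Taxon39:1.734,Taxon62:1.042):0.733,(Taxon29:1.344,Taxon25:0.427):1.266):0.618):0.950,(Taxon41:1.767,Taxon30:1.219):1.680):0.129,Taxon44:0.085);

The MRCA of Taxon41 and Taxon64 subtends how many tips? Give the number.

18

The MRCA of Taxon41 and Taxon64 is the node subtending ((Taxon35,((Taxon17,Taxon37,Taxon64),Taxon45)),((Taxon8,((Taxon68,Taxon28),(Taxon26,Taxon66)),Taxon12),((Taxon11,Taxon39,Taxon62),(Taxon29,Taxon25))),(Taxon41,Taxon30)).
That clade contains 18 terminal taxa: Taxon11, Taxon12, Taxon17, Taxon25, Taxon26, Taxon28, Taxon29, Taxon30, Taxon35, Taxon37, Taxon39, Taxon41, Taxon45, Taxon62, Taxon64, Taxon66, Taxon68, Taxon8.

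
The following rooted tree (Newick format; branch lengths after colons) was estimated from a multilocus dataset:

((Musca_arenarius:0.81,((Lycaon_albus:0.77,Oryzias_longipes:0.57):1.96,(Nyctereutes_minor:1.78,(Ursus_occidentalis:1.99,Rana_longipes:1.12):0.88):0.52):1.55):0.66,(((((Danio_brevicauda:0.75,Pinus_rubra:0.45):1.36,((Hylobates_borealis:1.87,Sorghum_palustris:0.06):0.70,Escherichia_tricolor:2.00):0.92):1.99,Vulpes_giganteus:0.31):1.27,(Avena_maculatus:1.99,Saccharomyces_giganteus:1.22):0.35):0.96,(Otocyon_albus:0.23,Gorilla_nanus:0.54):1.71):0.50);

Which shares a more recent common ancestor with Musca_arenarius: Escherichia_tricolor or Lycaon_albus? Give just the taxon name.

The MRCA of Musca_arenarius and Lycaon_albus subtends (Musca_arenarius,((Lycaon_albus,Oryzias_longipes),(Nyctereutes_minor,(Ursus_occidentalis,Rana_longipes)))) (6 taxa).
The MRCA of Musca_arenarius and Escherichia_tricolor is the root, subtending the entire tree (16 taxa).
The first is nested inside the second, so Musca_arenarius shares a more recent common ancestor with Lycaon_albus.

Lycaon_albus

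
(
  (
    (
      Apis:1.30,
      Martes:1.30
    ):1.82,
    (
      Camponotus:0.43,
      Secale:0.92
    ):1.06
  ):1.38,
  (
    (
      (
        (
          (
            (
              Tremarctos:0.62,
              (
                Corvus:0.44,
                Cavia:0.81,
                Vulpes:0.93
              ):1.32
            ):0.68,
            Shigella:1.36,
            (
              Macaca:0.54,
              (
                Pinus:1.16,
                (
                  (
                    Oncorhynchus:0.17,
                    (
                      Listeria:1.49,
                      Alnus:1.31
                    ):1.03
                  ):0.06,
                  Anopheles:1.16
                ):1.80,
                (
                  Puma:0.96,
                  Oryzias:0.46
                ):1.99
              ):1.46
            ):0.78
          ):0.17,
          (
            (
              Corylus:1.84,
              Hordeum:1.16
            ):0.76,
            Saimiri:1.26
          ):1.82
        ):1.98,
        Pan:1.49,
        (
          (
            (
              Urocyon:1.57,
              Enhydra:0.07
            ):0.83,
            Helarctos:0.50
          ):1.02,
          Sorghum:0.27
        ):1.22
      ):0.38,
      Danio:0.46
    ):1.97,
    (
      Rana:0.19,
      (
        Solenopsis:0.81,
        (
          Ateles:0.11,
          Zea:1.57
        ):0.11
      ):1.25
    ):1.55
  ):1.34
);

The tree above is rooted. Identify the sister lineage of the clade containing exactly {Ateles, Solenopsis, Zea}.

Rana

The clade containing exactly {Ateles, Solenopsis, Zea} attaches to the tree at the node subtending (Rana,(Solenopsis,(Ateles,Zea))).
The other lineage descending from that same node — the sister group — is the single tip Rana.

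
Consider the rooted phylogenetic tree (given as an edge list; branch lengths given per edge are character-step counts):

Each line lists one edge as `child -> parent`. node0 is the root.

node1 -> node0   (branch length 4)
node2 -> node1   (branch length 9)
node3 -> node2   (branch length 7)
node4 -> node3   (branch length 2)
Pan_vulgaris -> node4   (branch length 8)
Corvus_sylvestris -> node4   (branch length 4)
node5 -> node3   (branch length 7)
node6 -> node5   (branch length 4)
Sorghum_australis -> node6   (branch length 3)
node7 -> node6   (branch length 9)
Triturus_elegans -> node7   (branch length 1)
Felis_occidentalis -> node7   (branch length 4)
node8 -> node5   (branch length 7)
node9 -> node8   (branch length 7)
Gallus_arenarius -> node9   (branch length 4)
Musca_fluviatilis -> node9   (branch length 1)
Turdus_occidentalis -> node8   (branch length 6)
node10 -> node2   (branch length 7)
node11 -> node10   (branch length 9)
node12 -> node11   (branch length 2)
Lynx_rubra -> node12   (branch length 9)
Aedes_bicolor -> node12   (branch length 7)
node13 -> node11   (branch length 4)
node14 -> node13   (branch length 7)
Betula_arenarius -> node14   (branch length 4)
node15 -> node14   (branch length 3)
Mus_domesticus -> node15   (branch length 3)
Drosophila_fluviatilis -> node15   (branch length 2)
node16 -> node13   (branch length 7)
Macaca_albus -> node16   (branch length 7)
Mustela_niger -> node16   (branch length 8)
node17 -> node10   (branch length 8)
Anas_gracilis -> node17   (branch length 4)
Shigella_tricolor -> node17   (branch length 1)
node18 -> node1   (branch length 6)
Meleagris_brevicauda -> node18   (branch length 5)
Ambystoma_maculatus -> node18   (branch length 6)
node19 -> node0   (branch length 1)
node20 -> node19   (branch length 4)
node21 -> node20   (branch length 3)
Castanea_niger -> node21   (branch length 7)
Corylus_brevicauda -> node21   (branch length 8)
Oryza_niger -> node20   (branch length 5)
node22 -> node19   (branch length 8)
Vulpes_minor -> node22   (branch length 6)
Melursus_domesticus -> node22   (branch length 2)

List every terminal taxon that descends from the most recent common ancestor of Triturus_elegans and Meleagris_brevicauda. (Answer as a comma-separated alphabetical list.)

Tracing Triturus_elegans: it sits inside (Triturus_elegans,Felis_occidentalis).
Tracing Meleagris_brevicauda: it sits inside (Meleagris_brevicauda,Ambystoma_maculatus).
The smallest clade enclosing both is ((((Pan_vulgaris,Corvus_sylvestris),((Sorghum_australis,(Triturus_elegans,Felis_occidentalis)),((Gallus_arenarius,Musca_fluviatilis),Turdus_occidentalis))),(((Lynx_rubra,Aedes_bicolor),((Betula_arenarius,(Mus_domesticus,Drosophila_fluviatilis)),(Macaca_albus,Mustela_niger))),(Anas_gracilis,Shigella_tricolor))),(Meleagris_brevicauda,Ambystoma_maculatus)); the answer is its 19 terminal taxa in alphabetical order.

Aedes_bicolor, Ambystoma_maculatus, Anas_gracilis, Betula_arenarius, Corvus_sylvestris, Drosophila_fluviatilis, Felis_occidentalis, Gallus_arenarius, Lynx_rubra, Macaca_albus, Meleagris_brevicauda, Mus_domesticus, Musca_fluviatilis, Mustela_niger, Pan_vulgaris, Shigella_tricolor, Sorghum_australis, Triturus_elegans, Turdus_occidentalis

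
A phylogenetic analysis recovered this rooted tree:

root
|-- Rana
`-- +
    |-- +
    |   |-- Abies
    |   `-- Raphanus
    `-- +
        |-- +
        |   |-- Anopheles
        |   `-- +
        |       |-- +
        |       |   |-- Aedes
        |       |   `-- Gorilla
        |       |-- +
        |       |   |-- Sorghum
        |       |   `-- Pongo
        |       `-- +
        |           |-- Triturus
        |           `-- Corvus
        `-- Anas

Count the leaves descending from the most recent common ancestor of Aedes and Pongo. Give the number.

The MRCA of Aedes and Pongo is the node subtending ((Aedes,Gorilla),(Sorghum,Pongo),(Triturus,Corvus)).
That clade contains 6 terminal taxa: Aedes, Corvus, Gorilla, Pongo, Sorghum, Triturus.

6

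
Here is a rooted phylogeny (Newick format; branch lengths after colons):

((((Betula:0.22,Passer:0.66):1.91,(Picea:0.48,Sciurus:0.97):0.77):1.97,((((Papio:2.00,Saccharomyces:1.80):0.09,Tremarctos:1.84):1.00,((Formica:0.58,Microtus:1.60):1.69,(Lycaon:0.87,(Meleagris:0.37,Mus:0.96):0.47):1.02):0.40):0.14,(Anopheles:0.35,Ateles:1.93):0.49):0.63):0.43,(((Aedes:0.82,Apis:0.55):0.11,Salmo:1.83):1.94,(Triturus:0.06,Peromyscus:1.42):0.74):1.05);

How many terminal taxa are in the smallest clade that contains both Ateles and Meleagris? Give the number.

The MRCA of Ateles and Meleagris is the node subtending ((((Papio,Saccharomyces),Tremarctos),((Formica,Microtus),(Lycaon,(Meleagris,Mus)))),(Anopheles,Ateles)).
That clade contains 10 terminal taxa: Anopheles, Ateles, Formica, Lycaon, Meleagris, Microtus, Mus, Papio, Saccharomyces, Tremarctos.

10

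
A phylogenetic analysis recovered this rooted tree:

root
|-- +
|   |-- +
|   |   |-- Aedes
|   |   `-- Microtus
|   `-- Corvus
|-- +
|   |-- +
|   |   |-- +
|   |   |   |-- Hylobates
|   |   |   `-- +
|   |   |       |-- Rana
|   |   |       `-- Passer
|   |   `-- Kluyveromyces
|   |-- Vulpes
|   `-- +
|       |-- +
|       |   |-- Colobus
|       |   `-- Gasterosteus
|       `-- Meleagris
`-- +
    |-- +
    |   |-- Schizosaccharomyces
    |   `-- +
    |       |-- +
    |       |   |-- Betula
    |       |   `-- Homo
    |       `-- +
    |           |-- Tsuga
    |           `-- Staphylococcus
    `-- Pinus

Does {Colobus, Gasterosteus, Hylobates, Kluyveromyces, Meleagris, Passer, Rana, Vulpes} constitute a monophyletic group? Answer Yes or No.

Yes

The most recent common ancestor of these taxa subtends (((Hylobates,(Rana,Passer)),Kluyveromyces),Vulpes,((Colobus,Gasterosteus),Meleagris)).
That clade has exactly 8 tips — every listed taxon and nothing else — so the group is monophyletic.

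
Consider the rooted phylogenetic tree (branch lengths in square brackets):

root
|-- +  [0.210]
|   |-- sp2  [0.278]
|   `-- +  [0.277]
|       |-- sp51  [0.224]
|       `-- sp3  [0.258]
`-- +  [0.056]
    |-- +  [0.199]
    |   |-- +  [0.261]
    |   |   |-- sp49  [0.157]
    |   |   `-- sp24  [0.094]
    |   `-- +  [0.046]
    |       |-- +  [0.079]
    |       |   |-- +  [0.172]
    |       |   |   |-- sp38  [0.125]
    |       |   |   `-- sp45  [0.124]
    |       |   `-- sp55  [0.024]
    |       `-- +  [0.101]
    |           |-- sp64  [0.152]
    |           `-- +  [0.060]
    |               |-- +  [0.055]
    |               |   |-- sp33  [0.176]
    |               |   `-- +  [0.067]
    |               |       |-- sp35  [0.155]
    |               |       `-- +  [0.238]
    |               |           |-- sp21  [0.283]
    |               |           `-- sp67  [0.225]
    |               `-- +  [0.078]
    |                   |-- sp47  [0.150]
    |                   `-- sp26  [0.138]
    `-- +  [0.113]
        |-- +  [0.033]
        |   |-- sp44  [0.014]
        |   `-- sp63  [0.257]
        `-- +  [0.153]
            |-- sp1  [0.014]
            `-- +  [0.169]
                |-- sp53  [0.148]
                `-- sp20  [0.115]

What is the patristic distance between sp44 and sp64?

0.658

The path runs sp44 → … → MRCA → … → sp64; the MRCA is the node subtending (((sp49,sp24),(((sp38,sp45),sp55),(sp64,((sp33,(sp35,(sp21,sp67))),(sp47,sp26))))),((sp44,sp63),(sp1,(sp53,sp20)))).
Branch lengths along that path: 0.014 + 0.033 + 0.113 + 0.199 + 0.046 + 0.101 + 0.152 = 0.658.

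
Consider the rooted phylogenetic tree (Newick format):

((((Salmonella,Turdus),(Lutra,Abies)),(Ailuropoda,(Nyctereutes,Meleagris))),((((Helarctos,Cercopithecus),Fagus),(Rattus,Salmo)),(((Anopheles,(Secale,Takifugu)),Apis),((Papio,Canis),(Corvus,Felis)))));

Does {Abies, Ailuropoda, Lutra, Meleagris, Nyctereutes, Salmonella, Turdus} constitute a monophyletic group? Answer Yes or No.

Yes

The most recent common ancestor of these taxa subtends (((Salmonella,Turdus),(Lutra,Abies)),(Ailuropoda,(Nyctereutes,Meleagris))).
That clade has exactly 7 tips — every listed taxon and nothing else — so the group is monophyletic.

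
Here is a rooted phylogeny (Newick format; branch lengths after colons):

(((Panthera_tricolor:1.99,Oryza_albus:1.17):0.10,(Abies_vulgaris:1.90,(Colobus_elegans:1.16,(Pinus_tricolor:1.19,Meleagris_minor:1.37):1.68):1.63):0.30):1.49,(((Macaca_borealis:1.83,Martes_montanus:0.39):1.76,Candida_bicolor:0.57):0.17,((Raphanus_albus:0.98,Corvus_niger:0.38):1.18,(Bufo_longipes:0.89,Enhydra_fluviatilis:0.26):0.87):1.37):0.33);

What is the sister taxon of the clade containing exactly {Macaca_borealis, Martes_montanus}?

The clade containing exactly {Macaca_borealis, Martes_montanus} attaches to the tree at the node subtending ((Macaca_borealis,Martes_montanus),Candida_bicolor).
The other lineage descending from that same node — the sister group — is the single tip Candida_bicolor.

Candida_bicolor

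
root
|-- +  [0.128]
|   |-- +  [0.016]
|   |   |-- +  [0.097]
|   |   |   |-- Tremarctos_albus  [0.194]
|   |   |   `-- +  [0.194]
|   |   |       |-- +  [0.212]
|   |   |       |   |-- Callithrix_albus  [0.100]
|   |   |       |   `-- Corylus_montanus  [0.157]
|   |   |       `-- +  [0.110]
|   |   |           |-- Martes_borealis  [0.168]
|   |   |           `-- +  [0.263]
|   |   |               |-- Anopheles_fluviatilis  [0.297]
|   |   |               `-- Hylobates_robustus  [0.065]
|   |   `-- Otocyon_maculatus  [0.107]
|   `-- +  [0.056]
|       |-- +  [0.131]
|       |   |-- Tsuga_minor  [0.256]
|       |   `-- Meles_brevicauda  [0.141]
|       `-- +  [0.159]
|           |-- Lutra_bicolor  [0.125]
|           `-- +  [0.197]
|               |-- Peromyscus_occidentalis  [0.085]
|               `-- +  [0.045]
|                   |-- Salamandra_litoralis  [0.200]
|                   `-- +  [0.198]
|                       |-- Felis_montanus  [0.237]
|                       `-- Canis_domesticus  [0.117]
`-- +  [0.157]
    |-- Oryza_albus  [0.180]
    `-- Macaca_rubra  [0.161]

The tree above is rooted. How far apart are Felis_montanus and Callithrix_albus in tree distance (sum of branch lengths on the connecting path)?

1.511

The path runs Felis_montanus → … → MRCA → … → Callithrix_albus; the MRCA is the node subtending (((Tremarctos_albus,((Callithrix_albus,Corylus_montanus),(Martes_borealis,(Anopheles_fluviatilis,Hylobates_robustus)))),Otocyon_maculatus),((Tsuga_minor,Meles_brevicauda),(Lutra_bicolor,(Peromyscus_occidentalis,(Salamandra_litoralis,(Felis_montanus,Canis_domesticus)))))).
Branch lengths along that path: 0.237 + 0.198 + 0.045 + 0.197 + 0.159 + 0.056 + 0.016 + 0.097 + 0.194 + 0.212 + 0.100 = 1.511.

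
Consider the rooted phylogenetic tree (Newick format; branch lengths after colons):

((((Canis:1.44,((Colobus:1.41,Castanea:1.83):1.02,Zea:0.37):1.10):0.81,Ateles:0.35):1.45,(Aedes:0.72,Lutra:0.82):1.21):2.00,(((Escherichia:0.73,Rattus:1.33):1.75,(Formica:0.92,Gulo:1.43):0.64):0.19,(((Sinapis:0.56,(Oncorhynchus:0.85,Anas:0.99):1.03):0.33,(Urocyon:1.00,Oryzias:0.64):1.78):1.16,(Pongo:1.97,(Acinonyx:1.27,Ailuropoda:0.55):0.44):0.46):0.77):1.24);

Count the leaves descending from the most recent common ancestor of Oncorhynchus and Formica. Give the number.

12

The MRCA of Oncorhynchus and Formica is the node subtending (((Escherichia,Rattus),(Formica,Gulo)),(((Sinapis,(Oncorhynchus,Anas)),(Urocyon,Oryzias)),(Pongo,(Acinonyx,Ailuropoda)))).
That clade contains 12 terminal taxa: Acinonyx, Ailuropoda, Anas, Escherichia, Formica, Gulo, Oncorhynchus, Oryzias, Pongo, Rattus, Sinapis, Urocyon.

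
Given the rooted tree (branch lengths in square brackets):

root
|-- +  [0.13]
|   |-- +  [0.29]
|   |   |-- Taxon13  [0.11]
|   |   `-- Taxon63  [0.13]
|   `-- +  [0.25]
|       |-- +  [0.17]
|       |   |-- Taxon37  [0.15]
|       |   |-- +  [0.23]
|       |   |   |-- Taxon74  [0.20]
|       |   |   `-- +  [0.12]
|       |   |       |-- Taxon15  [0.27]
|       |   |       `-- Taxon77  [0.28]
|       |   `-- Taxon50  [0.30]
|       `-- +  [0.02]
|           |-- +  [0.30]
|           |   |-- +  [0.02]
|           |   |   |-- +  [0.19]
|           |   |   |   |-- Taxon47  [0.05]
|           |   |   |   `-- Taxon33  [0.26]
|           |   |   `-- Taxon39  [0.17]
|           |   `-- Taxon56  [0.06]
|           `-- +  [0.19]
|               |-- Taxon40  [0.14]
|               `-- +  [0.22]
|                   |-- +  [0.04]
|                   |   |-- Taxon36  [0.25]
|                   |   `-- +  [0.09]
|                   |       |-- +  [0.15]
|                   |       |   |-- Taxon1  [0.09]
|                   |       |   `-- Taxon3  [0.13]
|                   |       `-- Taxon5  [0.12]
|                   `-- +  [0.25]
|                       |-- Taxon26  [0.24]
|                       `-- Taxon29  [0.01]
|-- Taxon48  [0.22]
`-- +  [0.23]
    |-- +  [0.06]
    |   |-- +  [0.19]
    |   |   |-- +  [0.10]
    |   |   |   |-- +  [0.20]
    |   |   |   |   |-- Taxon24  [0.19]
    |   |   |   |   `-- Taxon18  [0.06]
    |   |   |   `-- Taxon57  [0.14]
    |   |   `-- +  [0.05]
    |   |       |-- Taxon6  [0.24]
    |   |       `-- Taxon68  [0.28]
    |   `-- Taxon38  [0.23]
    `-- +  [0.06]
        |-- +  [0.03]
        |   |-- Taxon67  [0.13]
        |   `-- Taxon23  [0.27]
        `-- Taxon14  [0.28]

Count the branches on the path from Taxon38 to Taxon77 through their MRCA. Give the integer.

9

The MRCA of Taxon38 and Taxon77 is the root of the tree.
From Taxon38 up to that node: 3 branches. From Taxon77 up to the same node: 6 branches. Total: 3 + 6 = 9.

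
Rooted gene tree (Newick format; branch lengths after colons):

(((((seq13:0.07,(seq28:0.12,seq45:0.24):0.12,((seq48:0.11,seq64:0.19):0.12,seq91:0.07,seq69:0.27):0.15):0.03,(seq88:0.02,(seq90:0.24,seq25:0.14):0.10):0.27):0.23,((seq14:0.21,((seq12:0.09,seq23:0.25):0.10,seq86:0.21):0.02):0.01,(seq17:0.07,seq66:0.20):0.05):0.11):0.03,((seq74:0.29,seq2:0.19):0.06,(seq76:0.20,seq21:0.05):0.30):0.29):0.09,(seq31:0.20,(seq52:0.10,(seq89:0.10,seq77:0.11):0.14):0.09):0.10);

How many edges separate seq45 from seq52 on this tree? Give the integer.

9

The MRCA of seq45 and seq52 is the root of the tree.
From seq45 up to that node: 6 branches. From seq52 up to the same node: 3 branches. Total: 6 + 3 = 9.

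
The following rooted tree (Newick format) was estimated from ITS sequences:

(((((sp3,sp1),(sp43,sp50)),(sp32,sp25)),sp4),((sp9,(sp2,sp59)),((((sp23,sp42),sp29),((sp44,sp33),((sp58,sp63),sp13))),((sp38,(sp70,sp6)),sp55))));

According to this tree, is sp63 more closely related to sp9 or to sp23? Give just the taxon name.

The MRCA of sp63 and sp23 subtends (((sp23,sp42),sp29),((sp44,sp33),((sp58,sp63),sp13))) (8 taxa).
The MRCA of sp63 and sp9 subtends ((sp9,(sp2,sp59)),((((sp23,sp42),sp29),((sp44,sp33),((sp58,sp63),sp13))),((sp38,(sp70,sp6)),sp55))) (15 taxa).
The first is nested inside the second, so sp63 shares a more recent common ancestor with sp23.

sp23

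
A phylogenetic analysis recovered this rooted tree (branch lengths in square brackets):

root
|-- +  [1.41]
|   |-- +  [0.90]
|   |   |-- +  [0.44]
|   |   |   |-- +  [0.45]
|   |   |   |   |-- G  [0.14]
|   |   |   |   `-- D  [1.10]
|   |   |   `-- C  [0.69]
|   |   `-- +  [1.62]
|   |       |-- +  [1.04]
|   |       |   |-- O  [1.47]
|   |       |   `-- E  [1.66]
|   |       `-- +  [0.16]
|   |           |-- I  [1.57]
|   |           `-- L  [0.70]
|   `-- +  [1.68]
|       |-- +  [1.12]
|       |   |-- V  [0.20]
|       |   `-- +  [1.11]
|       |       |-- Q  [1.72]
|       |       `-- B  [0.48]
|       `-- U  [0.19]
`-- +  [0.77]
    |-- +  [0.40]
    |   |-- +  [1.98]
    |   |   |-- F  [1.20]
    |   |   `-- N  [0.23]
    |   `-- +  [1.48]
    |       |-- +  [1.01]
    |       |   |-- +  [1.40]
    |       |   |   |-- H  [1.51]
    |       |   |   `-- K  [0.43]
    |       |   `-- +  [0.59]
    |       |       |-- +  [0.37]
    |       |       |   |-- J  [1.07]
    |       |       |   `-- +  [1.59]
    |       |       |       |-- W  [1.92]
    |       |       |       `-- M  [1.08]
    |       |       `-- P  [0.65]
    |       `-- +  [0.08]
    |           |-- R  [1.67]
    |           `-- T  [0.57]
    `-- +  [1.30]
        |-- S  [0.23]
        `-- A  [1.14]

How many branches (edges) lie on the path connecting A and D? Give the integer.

8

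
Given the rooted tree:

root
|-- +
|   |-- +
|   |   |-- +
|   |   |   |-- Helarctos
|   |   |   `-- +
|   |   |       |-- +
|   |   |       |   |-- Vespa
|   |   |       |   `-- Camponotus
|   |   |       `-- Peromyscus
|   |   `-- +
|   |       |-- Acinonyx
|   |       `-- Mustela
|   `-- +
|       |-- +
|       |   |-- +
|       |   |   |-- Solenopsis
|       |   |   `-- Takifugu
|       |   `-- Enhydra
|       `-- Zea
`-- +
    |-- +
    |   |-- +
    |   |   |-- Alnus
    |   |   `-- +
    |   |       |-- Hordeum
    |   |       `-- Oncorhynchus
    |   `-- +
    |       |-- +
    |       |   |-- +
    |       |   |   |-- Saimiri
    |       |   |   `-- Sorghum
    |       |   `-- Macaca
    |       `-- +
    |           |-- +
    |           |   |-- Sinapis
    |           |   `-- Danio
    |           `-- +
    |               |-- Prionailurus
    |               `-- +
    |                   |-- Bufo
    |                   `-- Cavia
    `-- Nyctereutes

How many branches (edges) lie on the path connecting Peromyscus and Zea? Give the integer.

6

The MRCA of Peromyscus and Zea is the node subtending (((Helarctos,((Vespa,Camponotus),Peromyscus)),(Acinonyx,Mustela)),(((Solenopsis,Takifugu),Enhydra),Zea)).
From Peromyscus up to that node: 4 branches. From Zea up to the same node: 2 branches. Total: 4 + 2 = 6.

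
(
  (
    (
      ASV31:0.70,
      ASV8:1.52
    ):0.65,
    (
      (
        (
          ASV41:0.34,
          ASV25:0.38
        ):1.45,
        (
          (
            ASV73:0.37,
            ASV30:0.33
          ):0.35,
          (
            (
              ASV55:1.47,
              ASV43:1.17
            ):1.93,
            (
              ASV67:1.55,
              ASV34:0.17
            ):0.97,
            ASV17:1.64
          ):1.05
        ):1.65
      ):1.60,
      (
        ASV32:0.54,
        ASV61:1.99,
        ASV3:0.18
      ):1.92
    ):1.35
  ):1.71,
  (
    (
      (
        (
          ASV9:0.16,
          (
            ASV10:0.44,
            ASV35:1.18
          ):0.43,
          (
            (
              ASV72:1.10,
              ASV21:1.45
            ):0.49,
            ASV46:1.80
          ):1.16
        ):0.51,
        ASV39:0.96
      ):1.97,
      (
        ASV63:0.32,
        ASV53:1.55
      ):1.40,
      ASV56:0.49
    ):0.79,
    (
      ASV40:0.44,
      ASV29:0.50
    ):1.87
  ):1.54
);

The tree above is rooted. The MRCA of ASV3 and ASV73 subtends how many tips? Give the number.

The MRCA of ASV3 and ASV73 is the node subtending (((ASV41,ASV25),((ASV73,ASV30),((ASV55,ASV43),(ASV67,ASV34),ASV17))),(ASV32,ASV61,ASV3)).
That clade contains 12 terminal taxa: ASV17, ASV25, ASV3, ASV30, ASV32, ASV34, ASV41, ASV43, ASV55, ASV61, ASV67, ASV73.

12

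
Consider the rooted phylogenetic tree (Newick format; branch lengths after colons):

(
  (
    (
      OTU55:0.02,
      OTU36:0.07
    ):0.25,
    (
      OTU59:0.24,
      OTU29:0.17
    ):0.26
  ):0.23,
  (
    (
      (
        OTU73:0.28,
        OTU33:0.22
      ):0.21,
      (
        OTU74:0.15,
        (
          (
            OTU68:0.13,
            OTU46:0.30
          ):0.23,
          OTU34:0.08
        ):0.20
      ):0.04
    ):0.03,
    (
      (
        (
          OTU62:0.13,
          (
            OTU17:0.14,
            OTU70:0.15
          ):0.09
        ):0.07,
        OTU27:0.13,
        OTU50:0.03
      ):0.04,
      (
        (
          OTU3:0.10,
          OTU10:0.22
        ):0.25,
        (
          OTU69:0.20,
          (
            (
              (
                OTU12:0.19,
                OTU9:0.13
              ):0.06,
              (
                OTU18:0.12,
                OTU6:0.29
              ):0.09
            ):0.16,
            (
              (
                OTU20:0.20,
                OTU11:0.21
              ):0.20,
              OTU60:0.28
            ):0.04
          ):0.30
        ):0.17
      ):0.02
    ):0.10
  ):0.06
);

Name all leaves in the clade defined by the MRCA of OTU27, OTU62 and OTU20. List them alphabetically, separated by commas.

OTU10, OTU11, OTU12, OTU17, OTU18, OTU20, OTU27, OTU3, OTU50, OTU6, OTU60, OTU62, OTU69, OTU70, OTU9

Tracing OTU27: it sits inside ((OTU62,(OTU17,OTU70)),OTU27,OTU50).
Tracing OTU62: it sits inside (OTU62,(OTU17,OTU70)).
Tracing OTU20: it sits inside (OTU20,OTU11).
The smallest clade enclosing all 3 is (((OTU62,(OTU17,OTU70)),OTU27,OTU50),((OTU3,OTU10),(OTU69,(((OTU12,OTU9),(OTU18,OTU6)),((OTU20,OTU11),OTU60))))); the answer is its 15 terminal taxa in alphabetical order.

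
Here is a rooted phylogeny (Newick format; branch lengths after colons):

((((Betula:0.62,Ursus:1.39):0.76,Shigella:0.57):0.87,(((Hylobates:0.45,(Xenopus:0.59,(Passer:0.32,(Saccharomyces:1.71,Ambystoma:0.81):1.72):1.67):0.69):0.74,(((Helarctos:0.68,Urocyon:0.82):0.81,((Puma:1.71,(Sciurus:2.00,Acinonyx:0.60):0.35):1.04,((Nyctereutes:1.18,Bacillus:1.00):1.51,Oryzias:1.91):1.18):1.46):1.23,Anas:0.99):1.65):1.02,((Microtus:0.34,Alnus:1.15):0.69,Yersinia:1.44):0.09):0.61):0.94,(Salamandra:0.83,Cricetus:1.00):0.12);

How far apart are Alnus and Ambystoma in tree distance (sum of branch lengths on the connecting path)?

8.58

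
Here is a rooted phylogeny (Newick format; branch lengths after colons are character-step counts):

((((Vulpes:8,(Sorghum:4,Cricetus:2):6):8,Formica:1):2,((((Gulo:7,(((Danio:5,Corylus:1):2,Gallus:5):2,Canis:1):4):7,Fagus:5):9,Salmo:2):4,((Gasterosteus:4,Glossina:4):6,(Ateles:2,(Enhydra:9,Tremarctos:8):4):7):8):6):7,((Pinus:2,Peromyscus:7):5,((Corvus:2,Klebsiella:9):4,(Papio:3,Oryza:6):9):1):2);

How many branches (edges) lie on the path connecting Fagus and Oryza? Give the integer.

9

The MRCA of Fagus and Oryza is the root of the tree.
From Fagus up to that node: 5 branches. From Oryza up to the same node: 4 branches. Total: 5 + 4 = 9.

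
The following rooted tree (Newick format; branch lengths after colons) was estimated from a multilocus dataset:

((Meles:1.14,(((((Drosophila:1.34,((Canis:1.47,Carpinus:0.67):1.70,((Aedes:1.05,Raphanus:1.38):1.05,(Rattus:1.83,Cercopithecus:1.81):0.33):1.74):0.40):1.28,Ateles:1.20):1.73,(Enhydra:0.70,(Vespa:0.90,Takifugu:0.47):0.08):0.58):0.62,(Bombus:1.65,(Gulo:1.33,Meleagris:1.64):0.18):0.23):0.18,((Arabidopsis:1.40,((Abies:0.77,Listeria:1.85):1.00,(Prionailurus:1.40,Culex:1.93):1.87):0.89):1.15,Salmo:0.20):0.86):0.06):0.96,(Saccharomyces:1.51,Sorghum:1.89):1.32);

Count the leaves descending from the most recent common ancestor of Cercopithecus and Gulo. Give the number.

The MRCA of Cercopithecus and Gulo is the node subtending ((((Drosophila,((Canis,Carpinus),((Aedes,Raphanus),(Rattus,Cercopithecus)))),Ateles),(Enhydra,(Vespa,Takifugu))),(Bombus,(Gulo,Meleagris))).
That clade contains 14 terminal taxa: Aedes, Ateles, Bombus, Canis, Carpinus, Cercopithecus, Drosophila, Enhydra, Gulo, Meleagris, Raphanus, Rattus, Takifugu, Vespa.

14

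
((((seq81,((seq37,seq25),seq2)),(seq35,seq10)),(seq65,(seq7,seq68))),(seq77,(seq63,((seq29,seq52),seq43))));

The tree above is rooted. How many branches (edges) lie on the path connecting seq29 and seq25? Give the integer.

11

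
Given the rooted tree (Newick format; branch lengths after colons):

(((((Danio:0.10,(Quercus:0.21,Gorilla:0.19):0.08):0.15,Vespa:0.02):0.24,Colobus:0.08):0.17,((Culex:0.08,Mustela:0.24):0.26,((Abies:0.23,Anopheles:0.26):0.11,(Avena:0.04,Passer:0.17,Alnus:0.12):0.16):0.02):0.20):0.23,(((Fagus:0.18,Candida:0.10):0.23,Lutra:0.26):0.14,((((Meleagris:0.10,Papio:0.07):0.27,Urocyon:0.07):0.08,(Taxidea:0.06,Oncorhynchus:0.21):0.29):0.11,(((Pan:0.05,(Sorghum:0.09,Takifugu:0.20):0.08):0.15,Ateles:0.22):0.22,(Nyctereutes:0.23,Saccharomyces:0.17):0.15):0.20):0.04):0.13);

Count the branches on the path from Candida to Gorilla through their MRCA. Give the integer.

10

The MRCA of Candida and Gorilla is the root of the tree.
From Candida up to that node: 4 branches. From Gorilla up to the same node: 6 branches. Total: 4 + 6 = 10.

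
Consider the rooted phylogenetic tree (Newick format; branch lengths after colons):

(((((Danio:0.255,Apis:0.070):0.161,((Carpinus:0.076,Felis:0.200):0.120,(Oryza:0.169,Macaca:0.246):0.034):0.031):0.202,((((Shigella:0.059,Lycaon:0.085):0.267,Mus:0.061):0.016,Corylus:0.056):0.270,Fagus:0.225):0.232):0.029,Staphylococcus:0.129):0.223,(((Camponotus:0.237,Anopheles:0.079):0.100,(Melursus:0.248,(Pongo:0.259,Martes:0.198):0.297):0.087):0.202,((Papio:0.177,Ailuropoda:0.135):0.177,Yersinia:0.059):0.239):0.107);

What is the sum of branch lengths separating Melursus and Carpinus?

The path runs Melursus → … → MRCA → … → Carpinus; the MRCA is the root of the tree.
Branch lengths along that path: 0.248 + 0.087 + 0.202 + 0.107 + 0.223 + 0.029 + 0.202 + 0.031 + 0.120 + 0.076 = 1.325.

1.325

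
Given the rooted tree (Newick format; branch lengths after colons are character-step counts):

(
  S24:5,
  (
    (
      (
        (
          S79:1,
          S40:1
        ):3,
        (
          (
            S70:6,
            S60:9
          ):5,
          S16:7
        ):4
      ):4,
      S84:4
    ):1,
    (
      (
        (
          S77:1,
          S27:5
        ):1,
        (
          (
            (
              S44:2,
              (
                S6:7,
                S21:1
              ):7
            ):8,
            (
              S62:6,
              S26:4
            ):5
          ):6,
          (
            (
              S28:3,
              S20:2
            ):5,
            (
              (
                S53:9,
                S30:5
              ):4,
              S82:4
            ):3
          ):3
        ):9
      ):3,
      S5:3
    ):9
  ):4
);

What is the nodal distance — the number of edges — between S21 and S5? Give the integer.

The MRCA of S21 and S5 is the node subtending (((S77,S27),(((S44,(S6,S21)),(S62,S26)),((S28,S20),((S53,S30),S82)))),S5).
From S21 up to that node: 6 branches. From S5 up to the same node: 1 branch. Total: 6 + 1 = 7.

7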